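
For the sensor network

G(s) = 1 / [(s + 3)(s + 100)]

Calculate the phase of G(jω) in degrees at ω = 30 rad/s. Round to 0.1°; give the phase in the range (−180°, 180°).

-101.0°

At s = jω = j30:
pole (s+3): 3 + j30 → |·| = √(3²+30²) = √909 ≈ 30.15, ∠ = arctan(30/3) ≈ 84.29°
pole (s+100): 100 + j30 → |·| = √(100²+30²) = √10900 ≈ 104.4, ∠ = arctan(30/100) ≈ 16.70°
∠G = 0.00° − 100.99° = -100.99°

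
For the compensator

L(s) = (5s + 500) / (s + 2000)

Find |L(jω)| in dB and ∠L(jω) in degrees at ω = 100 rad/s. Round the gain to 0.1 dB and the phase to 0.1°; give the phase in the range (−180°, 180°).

-9.0 dB, 42.1°

Substitute s = j100:
Numerator: 5(j100) + 500 = 500 + j500
Denominator: (j100) + 2000 = 2000 + j100
|N| = √(500² + 500²) ≈ 707.11, ∠N ≈ 45.00°
|D| = √(2000² + 100²) ≈ 2002.5, ∠D ≈ 2.86°
|L| = 707.11 / 2002.5 ≈ 0.35311
Gain = 20 log₁₀(0.35311) ≈ -9.04 dB
∠L = 45.00° − 2.86° = 42.14°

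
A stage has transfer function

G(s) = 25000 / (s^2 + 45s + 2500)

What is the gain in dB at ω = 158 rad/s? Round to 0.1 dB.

0.5 dB

At s = jω = j158:
quadratic: (j158)² + 45·j158 + 2500 = -22464 + j7110 → |·| ≈ 23562, ∠ ≈ 162.44°
|G| = 25000 / 23562 ≈ 1.061
Gain = 20 log₁₀(1.061) ≈ 0.51 dB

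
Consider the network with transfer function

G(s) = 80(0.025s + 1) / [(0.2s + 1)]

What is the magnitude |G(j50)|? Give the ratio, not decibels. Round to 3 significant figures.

12.7

At ω = 50 rad/s:
zero (1 + j50·0.025) = 1 + j1.25 → |·| ≈ 1.6008, ∠ ≈ 51.34°
pole (1 + j50·0.2) = 1 + j10 → |·| ≈ 10.05, ∠ ≈ 84.29°
|G| = 80 · 1.6008 / (10.05) ≈ 12.743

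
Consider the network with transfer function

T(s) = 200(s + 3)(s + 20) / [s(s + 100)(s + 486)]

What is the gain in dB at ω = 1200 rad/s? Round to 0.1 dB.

At s = jω = j1200:
zero (s+3): 3 + j1200 → |·| = √(3²+1200²) = √1440009 ≈ 1200, ∠ = arctan(1200/3) ≈ 89.86°
zero (s+20): 20 + j1200 → |·| = √(20²+1200²) = √1440400 ≈ 1200.2, ∠ = arctan(1200/20) ≈ 89.05°
pole (s+100): 100 + j1200 → |·| = √(100²+1200²) = √1450000 ≈ 1204.2, ∠ = arctan(1200/100) ≈ 85.24°
pole (s+486): 486 + j1200 → |·| = √(486²+1200²) = √1676196 ≈ 1294.7, ∠ = arctan(1200/486) ≈ 67.95°
pole at origin: |s| = 1200, ∠ = 90.00° (in denominator)
|T| = 200 · 1.4402e+06 / 1.8709e+09 ≈ 0.15396
Gain = 20 log₁₀(0.15396) ≈ -16.25 dB

-16.3 dB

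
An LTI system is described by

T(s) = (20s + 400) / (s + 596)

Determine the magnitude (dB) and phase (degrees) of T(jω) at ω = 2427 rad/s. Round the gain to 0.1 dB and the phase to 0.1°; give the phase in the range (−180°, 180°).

Substitute s = j2427:
Numerator: 20(j2427) + 400 = 400 + j48540
Denominator: (j2427) + 596 = 596 + j2427
|N| = √(400² + 48540²) ≈ 48542, ∠N ≈ 89.53°
|D| = √(596² + 2427²) ≈ 2499.1, ∠D ≈ 76.20°
|T| = 48542 / 2499.1 ≈ 19.424
Gain = 20 log₁₀(19.424) ≈ 25.77 dB
∠T = 89.53° − 76.20° = 13.33°

25.8 dB, 13.3°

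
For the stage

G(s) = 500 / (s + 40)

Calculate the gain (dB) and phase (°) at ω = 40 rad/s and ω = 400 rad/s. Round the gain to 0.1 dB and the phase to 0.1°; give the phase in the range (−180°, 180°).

Substitute s = j40:
Numerator: 500 = 500 + j0
Denominator: (j40) + 40 = 40 + j40
|N| = √(500² + 0²) ≈ 500, ∠N ≈ 0.00°
|D| = √(40² + 40²) ≈ 56.569, ∠D ≈ 45.00°
|G| = 500 / 56.569 ≈ 8.8388
Gain = 20 log₁₀(8.8388) ≈ 18.93 dB
∠G = 0.00° − 45.00° = -45.00°

Substitute s = j400:
Numerator: 500 = 500 + j0
Denominator: (j400) + 40 = 40 + j400
|N| = √(500² + 0²) ≈ 500, ∠N ≈ 0.00°
|D| = √(40² + 400²) ≈ 402, ∠D ≈ 84.29°
|G| = 500 / 402 ≈ 1.2438
Gain = 20 log₁₀(1.2438) ≈ 1.90 dB
∠G = 0.00° − 84.29° = -84.29°

ω = 40: 18.9 dB, -45.0°; ω = 400: 1.9 dB, -84.3°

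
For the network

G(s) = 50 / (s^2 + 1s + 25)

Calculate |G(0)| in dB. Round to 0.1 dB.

G(0) = 50 / 25 = 2
20 log₁₀(2) ≈ 6.02 dB

6.0 dB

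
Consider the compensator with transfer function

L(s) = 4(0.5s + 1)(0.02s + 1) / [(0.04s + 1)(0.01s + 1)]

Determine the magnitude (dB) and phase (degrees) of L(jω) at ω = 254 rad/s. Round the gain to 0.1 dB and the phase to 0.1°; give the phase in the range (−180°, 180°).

39.5 dB, 15.5°

At ω = 254 rad/s:
zero (1 + j254·0.5) = 1 + j127 → |·| ≈ 127, ∠ ≈ 89.55°
zero (1 + j254·0.02) = 1 + j5.08 → |·| ≈ 5.1775, ∠ ≈ 78.86°
pole (1 + j254·0.04) = 1 + j10.16 → |·| ≈ 10.209, ∠ ≈ 84.38°
pole (1 + j254·0.01) = 1 + j2.54 → |·| ≈ 2.7298, ∠ ≈ 68.51°
|L| = 4 · 127 · 5.1775 / (10.209 · 2.7298) ≈ 94.378
Gain = 20 log₁₀(94.378) ≈ 39.50 dB
∠L = (89.55° + 78.86°) − (84.38° + 68.51°) = 15.52°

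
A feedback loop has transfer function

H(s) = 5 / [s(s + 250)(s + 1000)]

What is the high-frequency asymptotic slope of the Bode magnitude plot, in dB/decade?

-60 dB/decade

Each pole contributes −20 dB/decade at high frequency; each zero contributes +20 dB/decade.
Net: 0 zero(s) − 3 pole(s) → -60 dB/decade.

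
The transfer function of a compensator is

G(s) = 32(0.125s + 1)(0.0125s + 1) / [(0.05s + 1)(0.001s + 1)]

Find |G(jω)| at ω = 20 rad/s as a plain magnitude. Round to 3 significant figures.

At ω = 20 rad/s:
zero (1 + j20·0.125) = 1 + j2.5 → |·| ≈ 2.6926, ∠ ≈ 68.20°
zero (1 + j20·0.0125) = 1 + j0.25 → |·| ≈ 1.0308, ∠ ≈ 14.04°
pole (1 + j20·0.05) = 1 + j1 → |·| ≈ 1.4142, ∠ ≈ 45.00°
pole (1 + j20·0.001) = 1 + j0.02 → |·| ≈ 1.0002, ∠ ≈ 1.15°
|G| = 32 · 2.6926 · 1.0308 / (1.4142 · 1.0002) ≈ 62.791

62.8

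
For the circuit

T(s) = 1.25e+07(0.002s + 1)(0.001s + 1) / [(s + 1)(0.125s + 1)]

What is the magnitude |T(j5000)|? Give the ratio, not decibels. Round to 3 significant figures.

At ω = 5000 rad/s:
zero (1 + j5000·0.002) = 1 + j10 → |·| ≈ 10.05, ∠ ≈ 84.29°
zero (1 + j5000·0.001) = 1 + j5 → |·| ≈ 5.099, ∠ ≈ 78.69°
pole (1 + j5000·1) = 1 + j5000 → |·| ≈ 5000, ∠ ≈ 89.99°
pole (1 + j5000·0.125) = 1 + j625 → |·| ≈ 625, ∠ ≈ 89.91°
|T| = 1.25e+07 · 10.05 · 5.099 / (5000 · 625) ≈ 204.98

205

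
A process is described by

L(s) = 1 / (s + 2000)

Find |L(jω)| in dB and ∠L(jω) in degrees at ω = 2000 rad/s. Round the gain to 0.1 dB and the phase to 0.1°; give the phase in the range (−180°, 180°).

-69.0 dB, -45.0°

Substitute s = j2000:
Numerator: 1 = 1 + j0
Denominator: (j2000) + 2000 = 2000 + j2000
|N| = √(1² + 0²) ≈ 1, ∠N ≈ 0.00°
|D| = √(2000² + 2000²) ≈ 2828.4, ∠D ≈ 45.00°
|L| = 1 / 2828.4 ≈ 0.00035356
Gain = 20 log₁₀(0.00035356) ≈ -69.03 dB
∠L = 0.00° − 45.00° = -45.00°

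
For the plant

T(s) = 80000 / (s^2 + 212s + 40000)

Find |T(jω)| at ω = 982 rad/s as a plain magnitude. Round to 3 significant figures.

At s = jω = j982:
quadratic: (j982)² + 212·j982 + 40000 = -924324 + j208184 → |·| ≈ 9.4748e+05, ∠ ≈ 167.31°
|T| = 80000 / 9.4748e+05 ≈ 0.084434

0.0844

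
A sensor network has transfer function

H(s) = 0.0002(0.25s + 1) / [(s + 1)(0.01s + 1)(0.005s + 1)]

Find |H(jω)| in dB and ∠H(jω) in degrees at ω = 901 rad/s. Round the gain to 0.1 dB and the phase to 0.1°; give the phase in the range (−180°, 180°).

-118.5 dB, -161.3°

At ω = 901 rad/s:
zero (1 + j901·0.25) = 1 + j225.25 → |·| ≈ 225.25, ∠ ≈ 89.75°
pole (1 + j901·1) = 1 + j901 → |·| ≈ 901, ∠ ≈ 89.94°
pole (1 + j901·0.01) = 1 + j9.01 → |·| ≈ 9.0653, ∠ ≈ 83.67°
pole (1 + j901·0.005) = 1 + j4.505 → |·| ≈ 4.6147, ∠ ≈ 77.48°
|H| = 0.0002 · 225.25 / (901 · 9.0653 · 4.6147) ≈ 1.1952e-06
Gain = 20 log₁₀(1.1952e-06) ≈ -118.45 dB
∠H = (89.75°) − (89.94° + 83.67° + 77.48°) = -161.34°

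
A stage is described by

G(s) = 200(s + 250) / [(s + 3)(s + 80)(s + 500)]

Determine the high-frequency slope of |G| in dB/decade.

-40 dB/decade

Each pole contributes −20 dB/decade at high frequency; each zero contributes +20 dB/decade.
Net: 1 zero(s) − 3 pole(s) → -40 dB/decade.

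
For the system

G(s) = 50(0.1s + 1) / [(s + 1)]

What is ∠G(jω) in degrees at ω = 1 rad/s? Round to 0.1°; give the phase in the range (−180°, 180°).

-39.3°

At ω = 1 rad/s:
zero (1 + j1·0.1) = 1 + j0.1 → |·| ≈ 1.005, ∠ ≈ 5.71°
pole (1 + j1·1) = 1 + j1 → |·| ≈ 1.4142, ∠ ≈ 45.00°
∠G = (5.71°) − (45.00°) = -39.29°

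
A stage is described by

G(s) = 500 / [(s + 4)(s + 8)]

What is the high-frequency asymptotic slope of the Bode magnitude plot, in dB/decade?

Each pole contributes −20 dB/decade at high frequency; each zero contributes +20 dB/decade.
Net: 0 zero(s) − 2 pole(s) → -40 dB/decade.

-40 dB/decade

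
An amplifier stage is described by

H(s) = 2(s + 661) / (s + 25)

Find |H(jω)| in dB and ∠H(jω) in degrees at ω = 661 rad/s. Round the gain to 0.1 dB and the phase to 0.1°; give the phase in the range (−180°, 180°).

9.0 dB, -42.8°

At s = jω = j661:
zero (s+661): 661 + j661 → |·| = √(661²+661²) = √873842 ≈ 934.8, ∠ = arctan(661/661) ≈ 45.00°
pole (s+25): 25 + j661 → |·| = √(25²+661²) = √437546 ≈ 661.47, ∠ = arctan(661/25) ≈ 87.83°
|H| = 2 · 934.8 / 661.47 ≈ 2.8264
Gain = 20 log₁₀(2.8264) ≈ 9.02 dB
∠H = 45.00° − 87.83° = -42.83°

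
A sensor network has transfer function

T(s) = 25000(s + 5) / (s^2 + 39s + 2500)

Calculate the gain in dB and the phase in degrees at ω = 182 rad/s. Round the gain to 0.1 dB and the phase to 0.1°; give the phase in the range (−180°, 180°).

43.2 dB, -78.5°

At s = jω = j182:
zero (s+5): 5 + j182 → |·| = √(5²+182²) = √33149 ≈ 182.07, ∠ = arctan(182/5) ≈ 88.43°
quadratic: (j182)² + 39·j182 + 2500 = -30624 + j7098 → |·| ≈ 31436, ∠ ≈ 166.95°
|T| = 25000 · 182.07 / 31436 ≈ 144.79
Gain = 20 log₁₀(144.79) ≈ 43.21 dB
∠T = 88.43° − 166.95° = -78.52°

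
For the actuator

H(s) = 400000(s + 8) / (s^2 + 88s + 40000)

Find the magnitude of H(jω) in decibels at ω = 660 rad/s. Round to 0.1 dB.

At s = jω = j660:
zero (s+8): 8 + j660 → |·| = √(8²+660²) = √435664 ≈ 660.05, ∠ = arctan(660/8) ≈ 89.31°
quadratic: (j660)² + 88·j660 + 40000 = -395600 + j58080 → |·| ≈ 3.9984e+05, ∠ ≈ 171.65°
|H| = 400000 · 660.05 / 3.9984e+05 ≈ 660.31
Gain = 20 log₁₀(660.31) ≈ 56.39 dB

56.4 dB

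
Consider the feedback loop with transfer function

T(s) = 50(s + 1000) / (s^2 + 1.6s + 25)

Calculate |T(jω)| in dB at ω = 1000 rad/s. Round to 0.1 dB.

-23.0 dB

At s = jω = j1000:
zero (s+1000): 1000 + j1000 → |·| = √(1000²+1000²) = √2000000 ≈ 1414.2, ∠ = arctan(1000/1000) ≈ 45.00°
quadratic: (j1000)² + 1.6·j1000 + 25 = -999975 + j1600 → |·| ≈ 9.9998e+05, ∠ ≈ 179.91°
|T| = 50 · 1414.2 / 9.9998e+05 ≈ 0.070711
Gain = 20 log₁₀(0.070711) ≈ -23.01 dB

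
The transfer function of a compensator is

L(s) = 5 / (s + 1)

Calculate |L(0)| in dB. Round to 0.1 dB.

14.0 dB

L(0) = 5 / 1 = 5
20 log₁₀(5) ≈ 13.98 dB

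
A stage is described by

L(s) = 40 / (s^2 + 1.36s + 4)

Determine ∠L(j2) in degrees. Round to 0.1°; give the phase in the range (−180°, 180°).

-90.0°

At s = jω = j2:
quadratic: (j2)² + 1.36·j2 + 4 = 0 + j2.72 → |·| ≈ 2.72, ∠ ≈ 90.00°
∠L = 0.00° − 90.00° = -90.00°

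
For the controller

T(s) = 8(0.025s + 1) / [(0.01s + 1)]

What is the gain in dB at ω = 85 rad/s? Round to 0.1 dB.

23.1 dB

At ω = 85 rad/s:
zero (1 + j85·0.025) = 1 + j2.125 → |·| ≈ 2.3485, ∠ ≈ 64.80°
pole (1 + j85·0.01) = 1 + j0.85 → |·| ≈ 1.3124, ∠ ≈ 40.36°
|T| = 8 · 2.3485 / (1.3124) ≈ 14.316
Gain = 20 log₁₀(14.316) ≈ 23.12 dB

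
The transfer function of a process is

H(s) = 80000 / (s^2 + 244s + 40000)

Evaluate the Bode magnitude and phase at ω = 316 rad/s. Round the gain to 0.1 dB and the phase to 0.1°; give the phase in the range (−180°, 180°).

-1.7 dB, -127.8°

At s = jω = j316:
quadratic: (j316)² + 244·j316 + 40000 = -59856 + j77104 → |·| ≈ 97610, ∠ ≈ 127.82°
|H| = 80000 / 97610 ≈ 0.81959
Gain = 20 log₁₀(0.81959) ≈ -1.73 dB
∠H = 0.00° − 127.82° = -127.82°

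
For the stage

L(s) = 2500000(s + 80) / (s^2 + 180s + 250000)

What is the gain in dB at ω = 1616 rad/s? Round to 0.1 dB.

At s = jω = j1616:
zero (s+80): 80 + j1616 → |·| = √(80²+1616²) = √2617856 ≈ 1618, ∠ = arctan(1616/80) ≈ 87.17°
quadratic: (j1616)² + 180·j1616 + 250000 = -2361456 + j290880 → |·| ≈ 2.3793e+06, ∠ ≈ 172.98°
|L| = 2500000 · 1618 / 2.3793e+06 ≈ 1700.1
Gain = 20 log₁₀(1700.1) ≈ 64.61 dB

64.6 dB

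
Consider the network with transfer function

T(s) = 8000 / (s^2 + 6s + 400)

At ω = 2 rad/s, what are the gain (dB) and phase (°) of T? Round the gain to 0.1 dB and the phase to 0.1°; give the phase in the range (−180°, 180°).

26.1 dB, -1.7°

At s = jω = j2:
quadratic: (j2)² + 6·j2 + 400 = 396 + j12 → |·| ≈ 396.18, ∠ ≈ 1.74°
|T| = 8000 / 396.18 ≈ 20.193
Gain = 20 log₁₀(20.193) ≈ 26.10 dB
∠T = 0.00° − 1.74° = -1.74°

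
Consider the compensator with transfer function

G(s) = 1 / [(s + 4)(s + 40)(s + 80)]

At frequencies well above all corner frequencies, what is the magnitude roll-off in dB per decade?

-60 dB/decade

Each pole contributes −20 dB/decade at high frequency; each zero contributes +20 dB/decade.
Net: 0 zero(s) − 3 pole(s) → -60 dB/decade.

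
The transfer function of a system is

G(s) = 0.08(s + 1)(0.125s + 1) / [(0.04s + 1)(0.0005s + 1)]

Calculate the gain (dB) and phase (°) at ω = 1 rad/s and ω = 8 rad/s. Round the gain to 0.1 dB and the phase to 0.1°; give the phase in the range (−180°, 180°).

ω = 1: -18.9 dB, 49.8°; ω = 8: -1.2 dB, 109.9°

At ω = 1 rad/s:
zero (1 + j1·1) = 1 + j1 → |·| ≈ 1.4142, ∠ ≈ 45.00°
zero (1 + j1·0.125) = 1 + j0.125 → |·| ≈ 1.0078, ∠ ≈ 7.13°
pole (1 + j1·0.04) = 1 + j0.04 → |·| ≈ 1.0008, ∠ ≈ 2.29°
pole (1 + j1·0.0005) = 1 + j0.0005 → |·| ≈ 1, ∠ ≈ 0.03°
|G| = 0.08 · 1.4142 · 1.0078 / (1.0008 · 1) ≈ 0.11393
Gain = 20 log₁₀(0.11393) ≈ -18.87 dB
∠G = (45.00° + 7.13°) − (2.29° + 0.03°) = 49.81°

At ω = 8 rad/s:
zero (1 + j8·1) = 1 + j8 → |·| ≈ 8.0623, ∠ ≈ 82.87°
zero (1 + j8·0.125) = 1 + j1 → |·| ≈ 1.4142, ∠ ≈ 45.00°
pole (1 + j8·0.04) = 1 + j0.32 → |·| ≈ 1.05, ∠ ≈ 17.74°
pole (1 + j8·0.0005) = 1 + j0.004 → |·| ≈ 1, ∠ ≈ 0.23°
|G| = 0.08 · 8.0623 · 1.4142 / (1.05 · 1) ≈ 0.8687
Gain = 20 log₁₀(0.8687) ≈ -1.22 dB
∠G = (82.87° + 45.00°) − (17.74° + 0.23°) = 109.90°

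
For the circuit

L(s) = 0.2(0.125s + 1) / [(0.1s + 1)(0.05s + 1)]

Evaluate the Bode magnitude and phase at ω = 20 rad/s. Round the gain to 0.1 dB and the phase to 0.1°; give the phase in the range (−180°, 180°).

At ω = 20 rad/s:
zero (1 + j20·0.125) = 1 + j2.5 → |·| ≈ 2.6926, ∠ ≈ 68.20°
pole (1 + j20·0.1) = 1 + j2 → |·| ≈ 2.2361, ∠ ≈ 63.43°
pole (1 + j20·0.05) = 1 + j1 → |·| ≈ 1.4142, ∠ ≈ 45.00°
|L| = 0.2 · 2.6926 / (2.2361 · 1.4142) ≈ 0.17029
Gain = 20 log₁₀(0.17029) ≈ -15.38 dB
∠L = (68.20°) − (63.43° + 45.00°) = -40.23°

-15.4 dB, -40.2°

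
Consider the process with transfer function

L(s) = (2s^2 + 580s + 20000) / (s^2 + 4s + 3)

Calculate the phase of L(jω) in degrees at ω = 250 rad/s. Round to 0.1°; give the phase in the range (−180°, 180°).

Substitute s = j250:
Numerator: 2(j250)^2 + 580(j250) + 20000 = -105000 + j145000
Denominator: (j250)^2 + 4(j250) + 3 = -62497 + j1000
|N| = √(105000² + 145000²) ≈ 1.7903e+05, ∠N ≈ 125.91°
|D| = √(62497² + 1000²) ≈ 62505, ∠D ≈ 179.08°
∠L = 125.91° − 179.08° = -53.17°

-53.2°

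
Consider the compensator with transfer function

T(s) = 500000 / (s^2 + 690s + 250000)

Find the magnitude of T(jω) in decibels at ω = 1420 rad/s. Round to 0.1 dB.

-12.1 dB

At s = jω = j1420:
quadratic: (j1420)² + 690·j1420 + 250000 = -1766400 + j979800 → |·| ≈ 2.0199e+06, ∠ ≈ 150.98°
|T| = 500000 / 2.0199e+06 ≈ 0.24754
Gain = 20 log₁₀(0.24754) ≈ -12.13 dB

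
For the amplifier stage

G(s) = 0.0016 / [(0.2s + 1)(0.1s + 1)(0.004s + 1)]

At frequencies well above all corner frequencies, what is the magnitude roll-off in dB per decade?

Each pole contributes −20 dB/decade at high frequency; each zero contributes +20 dB/decade.
Net: 0 zero(s) − 3 pole(s) → -60 dB/decade.

-60 dB/decade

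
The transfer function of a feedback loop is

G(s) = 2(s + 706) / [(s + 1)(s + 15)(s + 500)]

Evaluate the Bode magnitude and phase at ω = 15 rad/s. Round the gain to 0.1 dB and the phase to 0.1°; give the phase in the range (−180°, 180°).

At s = jω = j15:
zero (s+706): 706 + j15 → |·| = √(706²+15²) = √498661 ≈ 706.16, ∠ = arctan(15/706) ≈ 1.22°
pole (s+1): 1 + j15 → |·| = √(1²+15²) = √226 ≈ 15.033, ∠ = arctan(15/1) ≈ 86.19°
pole (s+15): 15 + j15 → |·| = √(15²+15²) = √450 ≈ 21.213, ∠ = arctan(15/15) ≈ 45.00°
pole (s+500): 500 + j15 → |·| = √(500²+15²) = √250225 ≈ 500.22, ∠ = arctan(15/500) ≈ 1.72°
|G| = 2 · 706.16 / 1.5952e+05 ≈ 0.0088536
Gain = 20 log₁₀(0.0088536) ≈ -41.06 dB
∠G = 1.22° − 132.91° = -131.69°

-41.1 dB, -131.7°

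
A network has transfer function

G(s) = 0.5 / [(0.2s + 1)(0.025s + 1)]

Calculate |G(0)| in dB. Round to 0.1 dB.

-6.0 dB

G(0) = 0.5 · 1 / 1 = 0.5
20 log₁₀(0.5) ≈ -6.02 dB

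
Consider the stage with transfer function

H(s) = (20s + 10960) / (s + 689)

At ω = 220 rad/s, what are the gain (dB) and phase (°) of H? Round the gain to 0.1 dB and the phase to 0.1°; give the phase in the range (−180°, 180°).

24.3 dB, 4.2°

Substitute s = j220:
Numerator: 20(j220) + 10960 = 10960 + j4400
Denominator: (j220) + 689 = 689 + j220
|N| = √(10960² + 4400²) ≈ 11810, ∠N ≈ 21.87°
|D| = √(689² + 220²) ≈ 723.27, ∠D ≈ 17.71°
|H| = 11810 / 723.27 ≈ 16.329
Gain = 20 log₁₀(16.329) ≈ 24.26 dB
∠H = 21.87° − 17.71° = 4.16°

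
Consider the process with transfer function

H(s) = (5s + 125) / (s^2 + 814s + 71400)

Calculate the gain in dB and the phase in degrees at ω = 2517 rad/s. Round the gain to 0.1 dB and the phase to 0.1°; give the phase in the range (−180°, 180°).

Substitute s = j2517:
Numerator: 5(j2517) + 125 = 125 + j12585
Denominator: (j2517)^2 + 814(j2517) + 71400 = -6263889 + j2048838
|N| = √(125² + 12585²) ≈ 12586, ∠N ≈ 89.43°
|D| = √(6263889² + 2048838²) ≈ 6.5905e+06, ∠D ≈ 161.89°
|H| = 12586 / 6.5905e+06 ≈ 0.0019097
Gain = 20 log₁₀(0.0019097) ≈ -54.38 dB
∠H = 89.43° − 161.89° = -72.46°

-54.4 dB, -72.5°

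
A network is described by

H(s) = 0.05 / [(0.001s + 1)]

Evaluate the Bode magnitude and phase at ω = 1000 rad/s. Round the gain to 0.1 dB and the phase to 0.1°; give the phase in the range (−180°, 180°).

At ω = 1000 rad/s:
pole (1 + j1000·0.001) = 1 + j1 → |·| ≈ 1.4142, ∠ ≈ 45.00°
|H| = 0.05 · 1 / (1.4142) ≈ 0.035356
Gain = 20 log₁₀(0.035356) ≈ -29.03 dB
∠H = (0°) − (45.00°) = -45.00°

-29.0 dB, -45.0°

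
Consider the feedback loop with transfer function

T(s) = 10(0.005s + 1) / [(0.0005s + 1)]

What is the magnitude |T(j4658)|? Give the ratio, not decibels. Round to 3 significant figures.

92.0

At ω = 4658 rad/s:
zero (1 + j4658·0.005) = 1 + j23.29 → |·| ≈ 23.311, ∠ ≈ 87.54°
pole (1 + j4658·0.0005) = 1 + j2.329 → |·| ≈ 2.5346, ∠ ≈ 66.76°
|T| = 10 · 23.311 / (2.5346) ≈ 91.971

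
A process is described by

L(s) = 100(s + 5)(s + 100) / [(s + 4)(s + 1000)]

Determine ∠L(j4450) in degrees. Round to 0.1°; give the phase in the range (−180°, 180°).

At s = jω = j4450:
zero (s+5): 5 + j4450 → |·| = √(5²+4450²) = √19802525 ≈ 4450, ∠ = arctan(4450/5) ≈ 89.94°
zero (s+100): 100 + j4450 → |·| = √(100²+4450²) = √19812500 ≈ 4451.1, ∠ = arctan(4450/100) ≈ 88.71°
pole (s+4): 4 + j4450 → |·| = √(4²+4450²) = √19802516 ≈ 4450, ∠ = arctan(4450/4) ≈ 89.95°
pole (s+1000): 1000 + j4450 → |·| = √(1000²+4450²) = √20802500 ≈ 4561, ∠ = arctan(4450/1000) ≈ 77.33°
∠L = 178.65° − 167.28° = 11.37°

11.4°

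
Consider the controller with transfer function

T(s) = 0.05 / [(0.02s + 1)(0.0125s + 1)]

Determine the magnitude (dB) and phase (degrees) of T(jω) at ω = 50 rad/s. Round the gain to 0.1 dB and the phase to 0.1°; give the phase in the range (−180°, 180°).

-30.5 dB, -77.0°

At ω = 50 rad/s:
pole (1 + j50·0.02) = 1 + j1 → |·| ≈ 1.4142, ∠ ≈ 45.00°
pole (1 + j50·0.0125) = 1 + j0.625 → |·| ≈ 1.1792, ∠ ≈ 32.01°
|T| = 0.05 · 1 / (1.4142 · 1.1792) ≈ 0.029983
Gain = 20 log₁₀(0.029983) ≈ -30.46 dB
∠T = (0°) − (45.00° + 32.01°) = -77.01°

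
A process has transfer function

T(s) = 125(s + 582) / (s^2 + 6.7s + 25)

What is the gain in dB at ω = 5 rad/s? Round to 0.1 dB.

At s = jω = j5:
zero (s+582): 582 + j5 → |·| = √(582²+5²) = √338749 ≈ 582.02, ∠ = arctan(5/582) ≈ 0.49°
quadratic: (j5)² + 6.7·j5 + 25 = 0 + j33.5 → |·| ≈ 33.5, ∠ ≈ 90.00°
|T| = 125 · 582.02 / 33.5 ≈ 2171.7
Gain = 20 log₁₀(2171.7) ≈ 66.74 dB

66.7 dB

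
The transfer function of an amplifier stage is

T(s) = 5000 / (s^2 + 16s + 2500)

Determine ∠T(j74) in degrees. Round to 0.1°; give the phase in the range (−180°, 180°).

At s = jω = j74:
quadratic: (j74)² + 16·j74 + 2500 = -2976 + j1184 → |·| ≈ 3202.9, ∠ ≈ 158.30°
∠T = 0.00° − 158.30° = -158.30°

-158.3°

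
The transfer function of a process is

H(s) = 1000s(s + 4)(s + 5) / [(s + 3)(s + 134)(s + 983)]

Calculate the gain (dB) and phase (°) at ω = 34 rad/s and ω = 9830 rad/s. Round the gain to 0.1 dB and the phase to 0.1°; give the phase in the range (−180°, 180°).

At s = jω = j34:
zero (s+4): 4 + j34 → |·| = √(4²+34²) = √1172 ≈ 34.234, ∠ = arctan(34/4) ≈ 83.29°
zero (s+5): 5 + j34 → |·| = √(5²+34²) = √1181 ≈ 34.366, ∠ = arctan(34/5) ≈ 81.63°
zero at origin: s = j34 → |·| = 34, ∠ = 90.00°
pole (s+3): 3 + j34 → |·| = √(3²+34²) = √1165 ≈ 34.132, ∠ = arctan(34/3) ≈ 84.96°
pole (s+134): 134 + j34 → |·| = √(134²+34²) = √19112 ≈ 138.25, ∠ = arctan(34/134) ≈ 14.24°
pole (s+983): 983 + j34 → |·| = √(983²+34²) = √967445 ≈ 983.59, ∠ = arctan(34/983) ≈ 1.98°
|H| = 1000 · 40001 / 4.6413e+06 ≈ 8.6185
Gain = 20 log₁₀(8.6185) ≈ 18.71 dB
∠H = 254.92° − 101.18° = 153.74°

At s = jω = j9830:
zero (s+4): 4 + j9830 → |·| = √(4²+9830²) = √96628916 ≈ 9830, ∠ = arctan(9830/4) ≈ 89.98°
zero (s+5): 5 + j9830 → |·| = √(5²+9830²) = √96628925 ≈ 9830, ∠ = arctan(9830/5) ≈ 89.97°
zero at origin: s = j9830 → |·| = 9830, ∠ = 90.00°
pole (s+3): 3 + j9830 → |·| = √(3²+9830²) = √96628909 ≈ 9830, ∠ = arctan(9830/3) ≈ 89.98°
pole (s+134): 134 + j9830 → |·| = √(134²+9830²) = √96646856 ≈ 9830.9, ∠ = arctan(9830/134) ≈ 89.22°
pole (s+983): 983 + j9830 → |·| = √(983²+9830²) = √97595189 ≈ 9879, ∠ = arctan(9830/983) ≈ 84.29°
|H| = 1000 · 9.4986e+11 / 9.5468e+11 ≈ 994.95
Gain = 20 log₁₀(994.95) ≈ 59.96 dB
∠H = 269.95° − 263.49° = 6.46°

ω = 34: 18.7 dB, 153.7°; ω = 9830: 60.0 dB, 6.5°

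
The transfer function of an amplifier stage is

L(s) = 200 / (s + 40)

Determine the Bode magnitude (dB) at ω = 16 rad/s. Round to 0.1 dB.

Substitute s = j16:
Numerator: 200 = 200 + j0
Denominator: (j16) + 40 = 40 + j16
|N| = √(200² + 0²) ≈ 200, ∠N ≈ 0.00°
|D| = √(40² + 16²) ≈ 43.081, ∠D ≈ 21.80°
|L| = 200 / 43.081 ≈ 4.6424
Gain = 20 log₁₀(4.6424) ≈ 13.33 dB

13.3 dB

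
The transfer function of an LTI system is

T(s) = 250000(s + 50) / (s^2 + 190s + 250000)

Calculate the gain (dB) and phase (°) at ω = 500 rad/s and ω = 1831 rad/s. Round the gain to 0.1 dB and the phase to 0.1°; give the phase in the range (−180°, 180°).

ω = 500: 62.4 dB, -5.7°; ω = 1831: 43.3 dB, -85.2°

At s = jω = j500:
zero (s+50): 50 + j500 → |·| = √(50²+500²) = √252500 ≈ 502.49, ∠ = arctan(500/50) ≈ 84.29°
quadratic: (j500)² + 190·j500 + 250000 = 0 + j95000 → |·| ≈ 95000, ∠ ≈ 90.00°
|T| = 250000 · 502.49 / 95000 ≈ 1322.3
Gain = 20 log₁₀(1322.3) ≈ 62.43 dB
∠T = 84.29° − 90.00° = -5.71°

At s = jω = j1831:
zero (s+50): 50 + j1831 → |·| = √(50²+1831²) = √3355061 ≈ 1831.7, ∠ = arctan(1831/50) ≈ 88.44°
quadratic: (j1831)² + 190·j1831 + 250000 = -3102561 + j347890 → |·| ≈ 3.122e+06, ∠ ≈ 173.60°
|T| = 250000 · 1831.7 / 3.122e+06 ≈ 146.68
Gain = 20 log₁₀(146.68) ≈ 43.33 dB
∠T = 88.44° − 173.60° = -85.16°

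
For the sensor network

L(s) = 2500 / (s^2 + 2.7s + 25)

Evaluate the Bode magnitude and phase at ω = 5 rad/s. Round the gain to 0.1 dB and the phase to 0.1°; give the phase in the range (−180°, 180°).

At s = jω = j5:
quadratic: (j5)² + 2.7·j5 + 25 = 0 + j13.5 → |·| ≈ 13.5, ∠ ≈ 90.00°
|L| = 2500 / 13.5 ≈ 185.19
Gain = 20 log₁₀(185.19) ≈ 45.35 dB
∠L = 0.00° − 90.00° = -90.00°

45.4 dB, -90.0°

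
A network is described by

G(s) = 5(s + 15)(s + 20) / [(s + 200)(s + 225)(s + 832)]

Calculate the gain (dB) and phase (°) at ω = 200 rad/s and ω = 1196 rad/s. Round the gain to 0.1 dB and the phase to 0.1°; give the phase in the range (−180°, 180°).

At s = jω = j200:
zero (s+15): 15 + j200 → |·| = √(15²+200²) = √40225 ≈ 200.56, ∠ = arctan(200/15) ≈ 85.71°
zero (s+20): 20 + j200 → |·| = √(20²+200²) = √40400 ≈ 201, ∠ = arctan(200/20) ≈ 84.29°
pole (s+200): 200 + j200 → |·| = √(200²+200²) = √80000 ≈ 282.84, ∠ = arctan(200/200) ≈ 45.00°
pole (s+225): 225 + j200 → |·| = √(225²+200²) = √90625 ≈ 301.04, ∠ = arctan(200/225) ≈ 41.63°
pole (s+832): 832 + j200 → |·| = √(832²+200²) = √732224 ≈ 855.7, ∠ = arctan(200/832) ≈ 13.52°
|G| = 5 · 40313 / 7.286e+07 ≈ 0.0027665
Gain = 20 log₁₀(0.0027665) ≈ -51.16 dB
∠G = 170.00° − 100.15° = 69.85°

At s = jω = j1196:
zero (s+15): 15 + j1196 → |·| = √(15²+1196²) = √1430641 ≈ 1196.1, ∠ = arctan(1196/15) ≈ 89.28°
zero (s+20): 20 + j1196 → |·| = √(20²+1196²) = √1430816 ≈ 1196.2, ∠ = arctan(1196/20) ≈ 89.04°
pole (s+200): 200 + j1196 → |·| = √(200²+1196²) = √1470416 ≈ 1212.6, ∠ = arctan(1196/200) ≈ 80.51°
pole (s+225): 225 + j1196 → |·| = √(225²+1196²) = √1481041 ≈ 1217, ∠ = arctan(1196/225) ≈ 79.35°
pole (s+832): 832 + j1196 → |·| = √(832²+1196²) = √2122640 ≈ 1456.9, ∠ = arctan(1196/832) ≈ 55.18°
|G| = 5 · 1.4308e+06 / 2.15e+09 ≈ 0.0033274
Gain = 20 log₁₀(0.0033274) ≈ -49.56 dB
∠G = 178.32° − 215.04° = -36.72°

ω = 200: -51.2 dB, 69.9°; ω = 1196: -49.6 dB, -36.7°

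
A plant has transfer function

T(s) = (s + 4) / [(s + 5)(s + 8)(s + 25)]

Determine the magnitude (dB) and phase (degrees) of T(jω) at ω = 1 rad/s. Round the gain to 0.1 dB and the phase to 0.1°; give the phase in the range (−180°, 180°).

At s = jω = j1:
zero (s+4): 4 + j1 → |·| = √(4²+1²) = √17 ≈ 4.1231, ∠ = arctan(1/4) ≈ 14.04°
pole (s+5): 5 + j1 → |·| = √(5²+1²) = √26 ≈ 5.099, ∠ = arctan(1/5) ≈ 11.31°
pole (s+8): 8 + j1 → |·| = √(8²+1²) = √65 ≈ 8.0623, ∠ = arctan(1/8) ≈ 7.13°
pole (s+25): 25 + j1 → |·| = √(25²+1²) = √626 ≈ 25.02, ∠ = arctan(1/25) ≈ 2.29°
|T| = 1 · 4.1231 / 1028.6 ≈ 0.0040085
Gain = 20 log₁₀(0.0040085) ≈ -47.94 dB
∠T = 14.04° − 20.73° = -6.69°

-47.9 dB, -6.7°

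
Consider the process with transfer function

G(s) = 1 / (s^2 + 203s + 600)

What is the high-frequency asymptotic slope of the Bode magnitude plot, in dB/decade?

Each pole contributes −20 dB/decade at high frequency; each zero contributes +20 dB/decade.
Net: 0 zero(s) − 2 pole(s) → -40 dB/decade.

-40 dB/decade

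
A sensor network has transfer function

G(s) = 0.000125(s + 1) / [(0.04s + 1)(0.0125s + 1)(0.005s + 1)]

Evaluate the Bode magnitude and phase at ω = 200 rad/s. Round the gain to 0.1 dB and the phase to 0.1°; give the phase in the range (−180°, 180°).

At ω = 200 rad/s:
zero (1 + j200·1) = 1 + j200 → |·| ≈ 200, ∠ ≈ 89.71°
pole (1 + j200·0.04) = 1 + j8 → |·| ≈ 8.0623, ∠ ≈ 82.87°
pole (1 + j200·0.0125) = 1 + j2.5 → |·| ≈ 2.6926, ∠ ≈ 68.20°
pole (1 + j200·0.005) = 1 + j1 → |·| ≈ 1.4142, ∠ ≈ 45.00°
|G| = 0.000125 · 200 / (8.0623 · 2.6926 · 1.4142) ≈ 0.00081433
Gain = 20 log₁₀(0.00081433) ≈ -61.78 dB
∠G = (89.71°) − (82.87° + 68.20° + 45.00°) = -106.36°

-61.8 dB, -106.4°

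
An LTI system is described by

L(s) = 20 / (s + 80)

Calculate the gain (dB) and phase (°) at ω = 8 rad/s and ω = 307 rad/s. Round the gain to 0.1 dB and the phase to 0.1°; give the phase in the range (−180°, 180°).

ω = 8: -12.1 dB, -5.7°; ω = 307: -24.0 dB, -75.4°

Substitute s = j8:
Numerator: 20 = 20 + j0
Denominator: (j8) + 80 = 80 + j8
|N| = √(20² + 0²) ≈ 20, ∠N ≈ 0.00°
|D| = √(80² + 8²) ≈ 80.399, ∠D ≈ 5.71°
|L| = 20 / 80.399 ≈ 0.24876
Gain = 20 log₁₀(0.24876) ≈ -12.08 dB
∠L = 0.00° − 5.71° = -5.71°

Substitute s = j307:
Numerator: 20 = 20 + j0
Denominator: (j307) + 80 = 80 + j307
|N| = √(20² + 0²) ≈ 20, ∠N ≈ 0.00°
|D| = √(80² + 307²) ≈ 317.25, ∠D ≈ 75.39°
|L| = 20 / 317.25 ≈ 0.063042
Gain = 20 log₁₀(0.063042) ≈ -24.01 dB
∠L = 0.00° − 75.39° = -75.39°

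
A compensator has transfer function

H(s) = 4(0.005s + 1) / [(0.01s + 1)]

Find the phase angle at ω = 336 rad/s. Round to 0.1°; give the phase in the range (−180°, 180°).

-14.2°

At ω = 336 rad/s:
zero (1 + j336·0.005) = 1 + j1.68 → |·| ≈ 1.9551, ∠ ≈ 59.24°
pole (1 + j336·0.01) = 1 + j3.36 → |·| ≈ 3.5057, ∠ ≈ 73.43°
∠H = (59.24°) − (73.43°) = -14.19°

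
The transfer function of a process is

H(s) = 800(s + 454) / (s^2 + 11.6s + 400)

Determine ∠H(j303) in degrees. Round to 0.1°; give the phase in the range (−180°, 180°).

-144.1°

At s = jω = j303:
zero (s+454): 454 + j303 → |·| = √(454²+303²) = √297925 ≈ 545.83, ∠ = arctan(303/454) ≈ 33.72°
quadratic: (j303)² + 11.6·j303 + 400 = -91409 + j3514.8 → |·| ≈ 91477, ∠ ≈ 177.80°
∠H = 33.72° − 177.80° = -144.08°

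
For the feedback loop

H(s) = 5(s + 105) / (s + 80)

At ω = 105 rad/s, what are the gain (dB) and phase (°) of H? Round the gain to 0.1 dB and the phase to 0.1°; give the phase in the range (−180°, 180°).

At s = jω = j105:
zero (s+105): 105 + j105 → |·| = √(105²+105²) = √22050 ≈ 148.49, ∠ = arctan(105/105) ≈ 45.00°
pole (s+80): 80 + j105 → |·| = √(80²+105²) = √17425 ≈ 132, ∠ = arctan(105/80) ≈ 52.70°
|H| = 5 · 148.49 / 132 ≈ 5.6246
Gain = 20 log₁₀(5.6246) ≈ 15.00 dB
∠H = 45.00° − 52.70° = -7.70°

15.0 dB, -7.7°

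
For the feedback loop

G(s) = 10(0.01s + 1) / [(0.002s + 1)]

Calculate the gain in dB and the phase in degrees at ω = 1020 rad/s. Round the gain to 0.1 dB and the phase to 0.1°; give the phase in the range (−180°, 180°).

At ω = 1020 rad/s:
zero (1 + j1020·0.01) = 1 + j10.2 → |·| ≈ 10.249, ∠ ≈ 84.40°
pole (1 + j1020·0.002) = 1 + j2.04 → |·| ≈ 2.2719, ∠ ≈ 63.89°
|G| = 10 · 10.249 / (2.2719) ≈ 45.112
Gain = 20 log₁₀(45.112) ≈ 33.09 dB
∠G = (84.40°) − (63.89°) = 20.51°

33.1 dB, 20.5°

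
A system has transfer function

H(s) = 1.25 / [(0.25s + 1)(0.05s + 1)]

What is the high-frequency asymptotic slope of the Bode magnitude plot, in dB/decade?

-40 dB/decade

Each pole contributes −20 dB/decade at high frequency; each zero contributes +20 dB/decade.
Net: 0 zero(s) − 2 pole(s) → -40 dB/decade.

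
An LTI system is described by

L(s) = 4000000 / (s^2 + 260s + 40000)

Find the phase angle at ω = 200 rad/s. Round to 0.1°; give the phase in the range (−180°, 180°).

-90.0°

At s = jω = j200:
quadratic: (j200)² + 260·j200 + 40000 = 0 + j52000 → |·| ≈ 52000, ∠ ≈ 90.00°
∠L = 0.00° − 90.00° = -90.00°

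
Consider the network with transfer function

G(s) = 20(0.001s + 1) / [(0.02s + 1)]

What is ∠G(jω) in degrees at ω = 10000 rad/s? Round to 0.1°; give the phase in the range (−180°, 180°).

At ω = 10000 rad/s:
zero (1 + j10000·0.001) = 1 + j10 → |·| ≈ 10.05, ∠ ≈ 84.29°
pole (1 + j10000·0.02) = 1 + j200 → |·| ≈ 200, ∠ ≈ 89.71°
∠G = (84.29°) − (89.71°) = -5.42°

-5.4°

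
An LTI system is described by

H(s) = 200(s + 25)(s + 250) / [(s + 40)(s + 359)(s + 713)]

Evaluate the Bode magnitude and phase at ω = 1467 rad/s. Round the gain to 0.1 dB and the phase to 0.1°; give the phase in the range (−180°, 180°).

At s = jω = j1467:
zero (s+25): 25 + j1467 → |·| = √(25²+1467²) = √2152714 ≈ 1467.2, ∠ = arctan(1467/25) ≈ 89.02°
zero (s+250): 250 + j1467 → |·| = √(250²+1467²) = √2214589 ≈ 1488.1, ∠ = arctan(1467/250) ≈ 80.33°
pole (s+40): 40 + j1467 → |·| = √(40²+1467²) = √2153689 ≈ 1467.5, ∠ = arctan(1467/40) ≈ 88.44°
pole (s+359): 359 + j1467 → |·| = √(359²+1467²) = √2280970 ≈ 1510.3, ∠ = arctan(1467/359) ≈ 76.25°
pole (s+713): 713 + j1467 → |·| = √(713²+1467²) = √2660458 ≈ 1631.1, ∠ = arctan(1467/713) ≈ 64.08°
|H| = 200 · 2.1833e+06 / 3.6151e+09 ≈ 0.12079
Gain = 20 log₁₀(0.12079) ≈ -18.36 dB
∠H = 169.35° − 228.77° = -59.42°

-18.4 dB, -59.4°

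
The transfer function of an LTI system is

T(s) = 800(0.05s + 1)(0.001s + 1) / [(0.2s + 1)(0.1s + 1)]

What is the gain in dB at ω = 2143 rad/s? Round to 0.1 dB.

6.9 dB

At ω = 2143 rad/s:
zero (1 + j2143·0.05) = 1 + j107.15 → |·| ≈ 107.15, ∠ ≈ 89.47°
zero (1 + j2143·0.001) = 1 + j2.143 → |·| ≈ 2.3648, ∠ ≈ 64.98°
pole (1 + j2143·0.2) = 1 + j428.6 → |·| ≈ 428.6, ∠ ≈ 89.87°
pole (1 + j2143·0.1) = 1 + j214.3 → |·| ≈ 214.3, ∠ ≈ 89.73°
|T| = 800 · 107.15 · 2.3648 / (428.6 · 214.3) ≈ 2.207
Gain = 20 log₁₀(2.207) ≈ 6.88 dB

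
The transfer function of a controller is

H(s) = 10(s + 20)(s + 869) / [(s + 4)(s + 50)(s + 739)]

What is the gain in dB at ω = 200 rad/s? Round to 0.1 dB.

-24.9 dB

At s = jω = j200:
zero (s+20): 20 + j200 → |·| = √(20²+200²) = √40400 ≈ 201, ∠ = arctan(200/20) ≈ 84.29°
zero (s+869): 869 + j200 → |·| = √(869²+200²) = √795161 ≈ 891.72, ∠ = arctan(200/869) ≈ 12.96°
pole (s+4): 4 + j200 → |·| = √(4²+200²) = √40016 ≈ 200.04, ∠ = arctan(200/4) ≈ 88.85°
pole (s+50): 50 + j200 → |·| = √(50²+200²) = √42500 ≈ 206.16, ∠ = arctan(200/50) ≈ 75.96°
pole (s+739): 739 + j200 → |·| = √(739²+200²) = √586121 ≈ 765.59, ∠ = arctan(200/739) ≈ 15.14°
|H| = 10 · 1.7924e+05 / 3.1573e+07 ≈ 0.05677
Gain = 20 log₁₀(0.05677) ≈ -24.92 dB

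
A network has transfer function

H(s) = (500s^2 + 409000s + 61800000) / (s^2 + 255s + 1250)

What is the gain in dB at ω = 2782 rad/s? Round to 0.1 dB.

Substitute s = j2782:
Numerator: 500(j2782)^2 + 409000(j2782) + 61800000 = -3807962000 + j1137838000
Denominator: (j2782)^2 + 255(j2782) + 1250 = -7738274 + j709410
|N| = √(3807962000² + 1137838000²) ≈ 3.9743e+09, ∠N ≈ 163.36°
|D| = √(7738274² + 709410²) ≈ 7.7707e+06, ∠D ≈ 174.76°
|H| = 3.9743e+09 / 7.7707e+06 ≈ 511.45
Gain = 20 log₁₀(511.45) ≈ 54.18 dB

54.2 dB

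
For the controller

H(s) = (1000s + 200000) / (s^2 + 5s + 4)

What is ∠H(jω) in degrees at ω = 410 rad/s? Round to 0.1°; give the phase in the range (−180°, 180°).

Substitute s = j410:
Numerator: 1000(j410) + 200000 = 200000 + j410000
Denominator: (j410)^2 + 5(j410) + 4 = -168096 + j2050
|N| = √(200000² + 410000²) ≈ 4.5618e+05, ∠N ≈ 64.00°
|D| = √(168096² + 2050²) ≈ 1.6811e+05, ∠D ≈ 179.30°
∠H = 64.00° − 179.30° = -115.30°

-115.3°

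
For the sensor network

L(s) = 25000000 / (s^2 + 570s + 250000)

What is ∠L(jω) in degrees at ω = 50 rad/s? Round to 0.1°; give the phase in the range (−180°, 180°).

At s = jω = j50:
quadratic: (j50)² + 570·j50 + 250000 = 247500 + j28500 → |·| ≈ 2.4914e+05, ∠ ≈ 6.57°
∠L = 0.00° − 6.57° = -6.57°

-6.6°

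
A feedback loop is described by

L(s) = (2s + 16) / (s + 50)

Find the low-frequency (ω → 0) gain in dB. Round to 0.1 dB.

-9.9 dB

L(0) = 16 / 50 = 0.32
20 log₁₀(0.32) ≈ -9.90 dB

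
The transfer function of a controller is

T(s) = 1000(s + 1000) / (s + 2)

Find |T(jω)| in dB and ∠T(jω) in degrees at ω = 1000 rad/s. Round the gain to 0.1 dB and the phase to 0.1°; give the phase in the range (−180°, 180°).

63.0 dB, -44.9°

At s = jω = j1000:
zero (s+1000): 1000 + j1000 → |·| = √(1000²+1000²) = √2000000 ≈ 1414.2, ∠ = arctan(1000/1000) ≈ 45.00°
pole (s+2): 2 + j1000 → |·| = √(2²+1000²) = √1000004 ≈ 1000, ∠ = arctan(1000/2) ≈ 89.89°
|T| = 1000 · 1414.2 / 1000 ≈ 1414.2
Gain = 20 log₁₀(1414.2) ≈ 63.01 dB
∠T = 45.00° − 89.89° = -44.89°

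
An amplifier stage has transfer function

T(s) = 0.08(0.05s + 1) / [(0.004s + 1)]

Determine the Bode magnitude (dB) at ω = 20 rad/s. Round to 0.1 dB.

At ω = 20 rad/s:
zero (1 + j20·0.05) = 1 + j1 → |·| ≈ 1.4142, ∠ ≈ 45.00°
pole (1 + j20·0.004) = 1 + j0.08 → |·| ≈ 1.0032, ∠ ≈ 4.57°
|T| = 0.08 · 1.4142 / (1.0032) ≈ 0.11278
Gain = 20 log₁₀(0.11278) ≈ -18.96 dB

-19.0 dB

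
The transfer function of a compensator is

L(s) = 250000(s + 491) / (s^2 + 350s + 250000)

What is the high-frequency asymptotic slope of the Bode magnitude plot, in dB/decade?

-20 dB/decade

Each pole contributes −20 dB/decade at high frequency; each zero contributes +20 dB/decade.
Net: 1 zero(s) − 2 pole(s) → -20 dB/decade.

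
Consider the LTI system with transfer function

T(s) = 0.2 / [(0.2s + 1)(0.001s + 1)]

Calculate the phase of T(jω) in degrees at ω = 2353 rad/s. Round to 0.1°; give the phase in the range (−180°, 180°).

At ω = 2353 rad/s:
pole (1 + j2353·0.2) = 1 + j470.6 → |·| ≈ 470.6, ∠ ≈ 89.88°
pole (1 + j2353·0.001) = 1 + j2.353 → |·| ≈ 2.5567, ∠ ≈ 66.98°
∠T = (0°) − (89.88° + 66.98°) = -156.86°

-156.9°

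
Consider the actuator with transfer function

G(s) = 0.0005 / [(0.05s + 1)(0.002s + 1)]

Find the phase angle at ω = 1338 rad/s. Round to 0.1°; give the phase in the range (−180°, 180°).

-158.7°

At ω = 1338 rad/s:
pole (1 + j1338·0.05) = 1 + j66.9 → |·| ≈ 66.907, ∠ ≈ 89.14°
pole (1 + j1338·0.002) = 1 + j2.676 → |·| ≈ 2.8567, ∠ ≈ 69.51°
∠G = (0°) − (89.14° + 69.51°) = -158.65°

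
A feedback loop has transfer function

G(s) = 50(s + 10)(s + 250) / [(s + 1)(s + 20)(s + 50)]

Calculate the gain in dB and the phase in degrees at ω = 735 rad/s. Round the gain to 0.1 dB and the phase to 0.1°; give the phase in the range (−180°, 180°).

At s = jω = j735:
zero (s+10): 10 + j735 → |·| = √(10²+735²) = √540325 ≈ 735.07, ∠ = arctan(735/10) ≈ 89.22°
zero (s+250): 250 + j735 → |·| = √(250²+735²) = √602725 ≈ 776.35, ∠ = arctan(735/250) ≈ 71.21°
pole (s+1): 1 + j735 → |·| = √(1²+735²) = √540226 ≈ 735, ∠ = arctan(735/1) ≈ 89.92°
pole (s+20): 20 + j735 → |·| = √(20²+735²) = √540625 ≈ 735.27, ∠ = arctan(735/20) ≈ 88.44°
pole (s+50): 50 + j735 → |·| = √(50²+735²) = √542725 ≈ 736.7, ∠ = arctan(735/50) ≈ 86.11°
|G| = 50 · 5.7067e+05 / 3.9813e+08 ≈ 0.071669
Gain = 20 log₁₀(0.071669) ≈ -22.89 dB
∠G = 160.43° − 264.47° = -104.04°

-22.9 dB, -104.0°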